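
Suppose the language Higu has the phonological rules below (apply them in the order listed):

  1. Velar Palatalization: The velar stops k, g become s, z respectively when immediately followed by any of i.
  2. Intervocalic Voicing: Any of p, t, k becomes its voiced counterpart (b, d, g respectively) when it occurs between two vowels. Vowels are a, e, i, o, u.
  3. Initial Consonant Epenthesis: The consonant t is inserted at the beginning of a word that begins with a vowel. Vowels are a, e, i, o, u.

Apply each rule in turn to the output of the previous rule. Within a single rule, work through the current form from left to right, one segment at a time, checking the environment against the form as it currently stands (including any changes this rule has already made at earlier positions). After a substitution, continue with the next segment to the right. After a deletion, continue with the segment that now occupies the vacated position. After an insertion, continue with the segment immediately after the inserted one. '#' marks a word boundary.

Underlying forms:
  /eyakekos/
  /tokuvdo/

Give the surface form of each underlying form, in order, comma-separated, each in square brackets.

[teyagegos], [toguvdo]

/eyakekos/:
  1 Velar Palatalization: no change — [eyakekos]
  2 Intervocalic Voicing: [eyakekos] → [eyagegos]
  3 Initial Consonant Epenthesis: [eyagegos] → [teyagegos]
/tokuvdo/:
  1 Velar Palatalization: no change — [tokuvdo]
  2 Intervocalic Voicing: [tokuvdo] → [toguvdo]
  3 Initial Consonant Epenthesis: no change — [toguvdo]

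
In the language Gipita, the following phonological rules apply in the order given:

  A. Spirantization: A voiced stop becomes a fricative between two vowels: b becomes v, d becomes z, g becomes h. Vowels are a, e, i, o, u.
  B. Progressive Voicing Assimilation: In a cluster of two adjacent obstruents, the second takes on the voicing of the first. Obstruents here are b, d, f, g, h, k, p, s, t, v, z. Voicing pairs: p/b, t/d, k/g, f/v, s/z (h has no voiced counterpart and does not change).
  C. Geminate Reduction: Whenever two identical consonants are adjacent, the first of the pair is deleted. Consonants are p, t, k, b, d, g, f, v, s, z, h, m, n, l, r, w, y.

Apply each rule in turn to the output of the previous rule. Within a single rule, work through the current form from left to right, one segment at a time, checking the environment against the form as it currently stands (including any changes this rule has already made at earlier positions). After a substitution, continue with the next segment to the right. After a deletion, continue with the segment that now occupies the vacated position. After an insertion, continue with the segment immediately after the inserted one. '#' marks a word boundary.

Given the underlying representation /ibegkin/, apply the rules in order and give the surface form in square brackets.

A Spirantization: [ibegkin] → [ivegkin]
B Progressive Voicing Assimilation: [ivegkin] → [iveggin]
C Geminate Reduction: [iveggin] → [ivegin]

[ivegin]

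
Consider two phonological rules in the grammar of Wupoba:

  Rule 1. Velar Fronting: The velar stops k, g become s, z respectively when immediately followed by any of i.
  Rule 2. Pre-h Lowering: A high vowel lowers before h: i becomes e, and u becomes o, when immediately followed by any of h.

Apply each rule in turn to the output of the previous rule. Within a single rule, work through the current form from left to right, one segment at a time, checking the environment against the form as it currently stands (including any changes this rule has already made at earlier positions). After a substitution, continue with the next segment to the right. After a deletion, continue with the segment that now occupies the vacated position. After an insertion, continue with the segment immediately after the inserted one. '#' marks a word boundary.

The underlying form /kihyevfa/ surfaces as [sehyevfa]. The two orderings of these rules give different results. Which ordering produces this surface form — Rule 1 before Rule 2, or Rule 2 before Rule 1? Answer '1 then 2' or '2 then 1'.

Order 1 then 2:
  1 Velar Fronting: [kihyevfa] → [sihyevfa]
  2 Pre-h Lowering: [sihyevfa] → [sehyevfa]
  result: [sehyevfa]
Order 2 then 1:
  2 Pre-h Lowering: [kihyevfa] → [kehyevfa]
  1 Velar Fronting: no change — [kehyevfa]
  result: [kehyevfa]

1 then 2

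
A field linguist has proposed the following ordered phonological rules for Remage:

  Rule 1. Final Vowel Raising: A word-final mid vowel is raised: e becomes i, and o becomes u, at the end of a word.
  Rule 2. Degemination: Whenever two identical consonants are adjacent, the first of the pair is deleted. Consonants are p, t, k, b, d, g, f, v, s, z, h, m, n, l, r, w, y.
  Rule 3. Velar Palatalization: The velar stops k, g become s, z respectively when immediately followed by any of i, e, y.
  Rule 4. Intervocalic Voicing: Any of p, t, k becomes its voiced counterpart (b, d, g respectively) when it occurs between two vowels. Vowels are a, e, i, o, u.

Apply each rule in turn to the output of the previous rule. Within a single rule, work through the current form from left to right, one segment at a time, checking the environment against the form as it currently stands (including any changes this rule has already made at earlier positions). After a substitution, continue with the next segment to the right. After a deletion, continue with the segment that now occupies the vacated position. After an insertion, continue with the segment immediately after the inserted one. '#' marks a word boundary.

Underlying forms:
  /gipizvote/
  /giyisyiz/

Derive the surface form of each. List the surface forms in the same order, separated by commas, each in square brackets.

/gipizvote/:
  Rule 1 Final Vowel Raising: [gipizvote] → [gipizvoti]
  Rule 2 Degemination: no change — [gipizvoti]
  Rule 3 Velar Palatalization: [gipizvoti] → [zipizvoti]
  Rule 4 Intervocalic Voicing: [zipizvoti] → [zibizvodi]
/giyisyiz/:
  Rule 1 Final Vowel Raising: no change — [giyisyiz]
  Rule 2 Degemination: no change — [giyisyiz]
  Rule 3 Velar Palatalization: [giyisyiz] → [ziyisyiz]
  Rule 4 Intervocalic Voicing: no change — [ziyisyiz]

[zibizvodi], [ziyisyiz]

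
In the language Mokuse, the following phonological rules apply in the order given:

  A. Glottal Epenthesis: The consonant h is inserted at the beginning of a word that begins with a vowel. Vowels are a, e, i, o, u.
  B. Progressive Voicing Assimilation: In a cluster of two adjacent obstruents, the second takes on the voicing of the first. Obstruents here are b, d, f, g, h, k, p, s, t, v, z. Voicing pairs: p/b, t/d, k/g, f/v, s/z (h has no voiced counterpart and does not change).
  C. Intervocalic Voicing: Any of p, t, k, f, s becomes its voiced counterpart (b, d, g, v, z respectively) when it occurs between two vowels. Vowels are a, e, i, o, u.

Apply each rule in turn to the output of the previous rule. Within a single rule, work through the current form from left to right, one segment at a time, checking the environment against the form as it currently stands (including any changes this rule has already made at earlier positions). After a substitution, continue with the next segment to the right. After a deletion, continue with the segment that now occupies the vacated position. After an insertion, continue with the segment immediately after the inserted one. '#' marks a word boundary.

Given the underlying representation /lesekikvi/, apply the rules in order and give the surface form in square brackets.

A Glottal Epenthesis: no change — [lesekikvi]
B Progressive Voicing Assimilation: [lesekikvi] → [lesekikfi]
C Intervocalic Voicing: [lesekikfi] → [lezegikfi]

[lezegikfi]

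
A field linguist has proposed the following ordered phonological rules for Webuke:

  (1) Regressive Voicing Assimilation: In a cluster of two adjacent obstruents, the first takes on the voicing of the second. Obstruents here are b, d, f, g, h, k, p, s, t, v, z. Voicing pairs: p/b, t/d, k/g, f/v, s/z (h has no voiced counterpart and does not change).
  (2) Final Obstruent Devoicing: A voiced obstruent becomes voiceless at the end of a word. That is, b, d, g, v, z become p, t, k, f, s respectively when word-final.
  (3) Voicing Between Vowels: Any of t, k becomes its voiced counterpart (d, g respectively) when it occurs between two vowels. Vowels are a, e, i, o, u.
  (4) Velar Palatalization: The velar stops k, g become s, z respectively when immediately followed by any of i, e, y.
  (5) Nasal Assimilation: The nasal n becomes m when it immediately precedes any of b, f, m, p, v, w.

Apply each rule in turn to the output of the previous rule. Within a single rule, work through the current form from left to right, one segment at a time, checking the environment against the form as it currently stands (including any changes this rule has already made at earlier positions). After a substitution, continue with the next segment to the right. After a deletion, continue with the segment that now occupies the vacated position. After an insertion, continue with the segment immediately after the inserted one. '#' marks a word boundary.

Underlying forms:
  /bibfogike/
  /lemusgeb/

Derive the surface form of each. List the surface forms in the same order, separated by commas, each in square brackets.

[bipfozize], [lemuzzep]

/bibfogike/:
  (1) Regressive Voicing Assimilation: [bibfogike] → [bipfogike]
  (2) Final Obstruent Devoicing: no change — [bipfogike]
  (3) Voicing Between Vowels: [bipfogike] → [bipfogige]
  (4) Velar Palatalization: [bipfogige] → [bipfozize]
  (5) Nasal Assimilation: no change — [bipfozize]
/lemusgeb/:
  (1) Regressive Voicing Assimilation: [lemusgeb] → [lemuzgeb]
  (2) Final Obstruent Devoicing: [lemuzgeb] → [lemuzgep]
  (3) Voicing Between Vowels: no change — [lemuzgep]
  (4) Velar Palatalization: [lemuzgep] → [lemuzzep]
  (5) Nasal Assimilation: no change — [lemuzzep]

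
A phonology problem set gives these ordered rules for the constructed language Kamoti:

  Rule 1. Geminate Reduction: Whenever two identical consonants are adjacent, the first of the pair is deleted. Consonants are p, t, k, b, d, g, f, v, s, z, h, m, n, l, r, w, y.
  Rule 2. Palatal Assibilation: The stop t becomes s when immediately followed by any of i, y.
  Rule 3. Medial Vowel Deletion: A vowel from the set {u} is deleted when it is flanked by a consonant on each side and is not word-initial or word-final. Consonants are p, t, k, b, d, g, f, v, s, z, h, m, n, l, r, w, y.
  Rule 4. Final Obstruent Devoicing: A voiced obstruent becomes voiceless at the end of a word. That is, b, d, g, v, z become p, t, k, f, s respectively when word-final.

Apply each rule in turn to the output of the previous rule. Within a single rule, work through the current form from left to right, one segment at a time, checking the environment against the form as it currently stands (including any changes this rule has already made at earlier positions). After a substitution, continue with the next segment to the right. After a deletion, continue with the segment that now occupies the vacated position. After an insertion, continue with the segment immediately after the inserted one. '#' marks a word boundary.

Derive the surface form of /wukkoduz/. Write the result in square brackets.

[wkods]

Rule 1 Geminate Reduction: [wukkoduz] → [wukoduz]
Rule 2 Palatal Assibilation: no change — [wukoduz]
Rule 3 Medial Vowel Deletion: [wukoduz] → [wkodz]
Rule 4 Final Obstruent Devoicing: [wkodz] → [wkods]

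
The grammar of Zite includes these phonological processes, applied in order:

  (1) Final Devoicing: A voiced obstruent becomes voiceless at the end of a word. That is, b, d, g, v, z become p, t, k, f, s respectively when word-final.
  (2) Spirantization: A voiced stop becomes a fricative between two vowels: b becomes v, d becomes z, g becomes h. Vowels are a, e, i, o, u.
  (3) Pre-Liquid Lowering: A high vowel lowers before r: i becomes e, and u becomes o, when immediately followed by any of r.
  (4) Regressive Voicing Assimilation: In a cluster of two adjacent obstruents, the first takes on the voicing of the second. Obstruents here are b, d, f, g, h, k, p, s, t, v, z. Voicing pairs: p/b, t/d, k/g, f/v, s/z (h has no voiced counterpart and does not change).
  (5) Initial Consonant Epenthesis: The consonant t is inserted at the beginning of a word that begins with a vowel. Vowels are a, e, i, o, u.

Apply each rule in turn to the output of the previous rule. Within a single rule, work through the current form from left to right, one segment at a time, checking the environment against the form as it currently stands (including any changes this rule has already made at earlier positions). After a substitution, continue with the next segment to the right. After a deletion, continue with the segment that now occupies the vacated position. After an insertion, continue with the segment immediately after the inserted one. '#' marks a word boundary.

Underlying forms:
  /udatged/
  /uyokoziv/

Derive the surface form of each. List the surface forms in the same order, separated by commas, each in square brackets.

[tuzadget], [tuyokozif]

/udatged/:
  (1) Final Devoicing: [udatged] → [udatget]
  (2) Spirantization: [udatget] → [uzatget]
  (3) Pre-Liquid Lowering: no change — [uzatget]
  (4) Regressive Voicing Assimilation: [uzatget] → [uzadget]
  (5) Initial Consonant Epenthesis: [uzadget] → [tuzadget]
/uyokoziv/:
  (1) Final Devoicing: [uyokoziv] → [uyokozif]
  (2) Spirantization: no change — [uyokozif]
  (3) Pre-Liquid Lowering: no change — [uyokozif]
  (4) Regressive Voicing Assimilation: no change — [uyokozif]
  (5) Initial Consonant Epenthesis: [uyokozif] → [tuyokozif]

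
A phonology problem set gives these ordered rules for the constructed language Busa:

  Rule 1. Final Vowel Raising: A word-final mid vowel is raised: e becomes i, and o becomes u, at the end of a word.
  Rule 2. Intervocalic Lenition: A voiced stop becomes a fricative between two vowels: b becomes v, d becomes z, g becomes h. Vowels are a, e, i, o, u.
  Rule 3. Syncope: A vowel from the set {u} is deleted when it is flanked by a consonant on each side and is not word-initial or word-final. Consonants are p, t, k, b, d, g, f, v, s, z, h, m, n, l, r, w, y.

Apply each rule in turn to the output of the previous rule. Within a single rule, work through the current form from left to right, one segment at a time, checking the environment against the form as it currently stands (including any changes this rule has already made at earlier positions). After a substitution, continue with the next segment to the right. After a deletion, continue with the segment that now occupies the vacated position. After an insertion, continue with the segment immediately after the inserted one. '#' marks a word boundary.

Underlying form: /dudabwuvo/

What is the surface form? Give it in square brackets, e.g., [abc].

[dzabwvu]

Rule 1 Final Vowel Raising: [dudabwuvo] → [dudabwuvu]
Rule 2 Intervocalic Lenition: [dudabwuvu] → [duzabwuvu]
Rule 3 Syncope: [duzabwuvu] → [dzabwvu]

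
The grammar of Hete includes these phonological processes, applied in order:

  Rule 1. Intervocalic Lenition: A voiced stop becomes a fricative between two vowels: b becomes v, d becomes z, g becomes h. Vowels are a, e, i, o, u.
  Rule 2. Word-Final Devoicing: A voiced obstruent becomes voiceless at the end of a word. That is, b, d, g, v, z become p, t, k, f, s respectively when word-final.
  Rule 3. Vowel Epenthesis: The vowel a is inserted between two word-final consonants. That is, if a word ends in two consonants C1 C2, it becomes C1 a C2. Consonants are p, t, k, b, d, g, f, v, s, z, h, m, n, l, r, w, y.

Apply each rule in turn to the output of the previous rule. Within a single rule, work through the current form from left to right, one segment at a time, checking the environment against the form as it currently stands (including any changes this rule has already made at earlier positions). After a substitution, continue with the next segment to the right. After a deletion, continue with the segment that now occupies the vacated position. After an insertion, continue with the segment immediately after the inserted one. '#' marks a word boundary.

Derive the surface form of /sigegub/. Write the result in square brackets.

Rule 1 Intervocalic Lenition: [sigegub] → [sihehub]
Rule 2 Word-Final Devoicing: [sihehub] → [sihehup]
Rule 3 Vowel Epenthesis: no change — [sihehup]

[sihehup]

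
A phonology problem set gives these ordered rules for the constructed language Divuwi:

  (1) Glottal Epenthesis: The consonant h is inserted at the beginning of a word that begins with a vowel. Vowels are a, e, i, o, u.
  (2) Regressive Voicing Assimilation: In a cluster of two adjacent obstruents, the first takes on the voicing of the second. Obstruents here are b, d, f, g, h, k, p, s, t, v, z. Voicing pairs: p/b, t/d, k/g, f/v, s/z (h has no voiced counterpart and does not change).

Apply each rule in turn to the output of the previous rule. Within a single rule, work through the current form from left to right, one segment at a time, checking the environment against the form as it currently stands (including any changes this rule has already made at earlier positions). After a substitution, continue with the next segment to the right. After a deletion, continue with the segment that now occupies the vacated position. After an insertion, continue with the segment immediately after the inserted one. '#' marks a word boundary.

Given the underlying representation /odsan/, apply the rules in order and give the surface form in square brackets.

(1) Glottal Epenthesis: [odsan] → [hodsan]
(2) Regressive Voicing Assimilation: [hodsan] → [hotsan]

[hotsan]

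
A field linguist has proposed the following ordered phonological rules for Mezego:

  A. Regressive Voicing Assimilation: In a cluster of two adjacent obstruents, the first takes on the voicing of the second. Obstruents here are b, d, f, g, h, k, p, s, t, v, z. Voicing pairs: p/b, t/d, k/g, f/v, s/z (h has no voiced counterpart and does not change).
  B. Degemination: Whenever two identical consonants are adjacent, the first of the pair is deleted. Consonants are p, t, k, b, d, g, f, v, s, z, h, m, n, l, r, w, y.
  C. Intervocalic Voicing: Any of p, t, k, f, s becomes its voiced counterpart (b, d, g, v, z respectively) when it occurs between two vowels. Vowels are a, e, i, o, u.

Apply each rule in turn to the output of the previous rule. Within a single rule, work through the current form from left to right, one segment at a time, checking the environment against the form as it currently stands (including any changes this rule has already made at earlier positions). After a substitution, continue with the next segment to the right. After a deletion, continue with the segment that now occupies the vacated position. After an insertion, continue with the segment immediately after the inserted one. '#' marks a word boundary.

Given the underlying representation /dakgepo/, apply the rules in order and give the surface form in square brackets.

A Regressive Voicing Assimilation: [dakgepo] → [daggepo]
B Degemination: [daggepo] → [dagepo]
C Intervocalic Voicing: [dagepo] → [dagebo]

[dagebo]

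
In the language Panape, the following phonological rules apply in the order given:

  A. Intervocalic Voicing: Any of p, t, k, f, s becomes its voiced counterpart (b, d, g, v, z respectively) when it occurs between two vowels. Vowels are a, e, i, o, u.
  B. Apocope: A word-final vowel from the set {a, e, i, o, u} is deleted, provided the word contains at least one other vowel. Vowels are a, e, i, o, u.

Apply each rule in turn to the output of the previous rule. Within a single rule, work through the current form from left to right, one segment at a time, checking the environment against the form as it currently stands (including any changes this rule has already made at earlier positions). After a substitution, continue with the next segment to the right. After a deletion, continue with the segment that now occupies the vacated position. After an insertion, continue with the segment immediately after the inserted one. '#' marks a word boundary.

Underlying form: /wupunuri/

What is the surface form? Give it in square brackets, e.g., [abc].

A Intervocalic Voicing: [wupunuri] → [wubunuri]
B Apocope: [wubunuri] → [wubunur]

[wubunur]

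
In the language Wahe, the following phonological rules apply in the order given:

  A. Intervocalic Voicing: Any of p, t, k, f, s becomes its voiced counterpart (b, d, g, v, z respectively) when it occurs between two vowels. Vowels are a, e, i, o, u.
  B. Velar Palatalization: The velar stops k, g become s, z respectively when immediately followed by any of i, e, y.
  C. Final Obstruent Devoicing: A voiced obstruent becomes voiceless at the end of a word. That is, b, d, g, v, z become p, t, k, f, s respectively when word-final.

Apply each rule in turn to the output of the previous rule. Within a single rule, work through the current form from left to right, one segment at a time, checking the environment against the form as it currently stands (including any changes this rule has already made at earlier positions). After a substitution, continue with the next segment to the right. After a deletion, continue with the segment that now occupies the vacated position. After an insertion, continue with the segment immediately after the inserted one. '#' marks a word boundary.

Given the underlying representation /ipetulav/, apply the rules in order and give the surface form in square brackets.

[ibedulaf]

A Intervocalic Voicing: [ipetulav] → [ibedulav]
B Velar Palatalization: no change — [ibedulav]
C Final Obstruent Devoicing: [ibedulav] → [ibedulaf]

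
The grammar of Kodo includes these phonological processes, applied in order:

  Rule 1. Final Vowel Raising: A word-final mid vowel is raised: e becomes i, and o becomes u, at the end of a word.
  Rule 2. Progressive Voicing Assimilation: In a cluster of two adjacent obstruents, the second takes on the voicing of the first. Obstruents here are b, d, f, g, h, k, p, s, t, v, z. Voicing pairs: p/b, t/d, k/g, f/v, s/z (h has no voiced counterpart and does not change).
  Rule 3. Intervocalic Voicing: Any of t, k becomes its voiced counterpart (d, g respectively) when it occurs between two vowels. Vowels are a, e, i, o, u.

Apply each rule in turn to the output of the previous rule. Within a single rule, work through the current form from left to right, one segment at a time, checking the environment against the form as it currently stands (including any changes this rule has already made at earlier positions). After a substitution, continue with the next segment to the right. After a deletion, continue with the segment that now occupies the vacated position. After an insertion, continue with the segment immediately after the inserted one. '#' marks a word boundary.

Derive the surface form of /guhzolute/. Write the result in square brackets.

Rule 1 Final Vowel Raising: [guhzolute] → [guhzoluti]
Rule 2 Progressive Voicing Assimilation: [guhzoluti] → [guhsoluti]
Rule 3 Intervocalic Voicing: [guhsoluti] → [guhsoludi]

[guhsoludi]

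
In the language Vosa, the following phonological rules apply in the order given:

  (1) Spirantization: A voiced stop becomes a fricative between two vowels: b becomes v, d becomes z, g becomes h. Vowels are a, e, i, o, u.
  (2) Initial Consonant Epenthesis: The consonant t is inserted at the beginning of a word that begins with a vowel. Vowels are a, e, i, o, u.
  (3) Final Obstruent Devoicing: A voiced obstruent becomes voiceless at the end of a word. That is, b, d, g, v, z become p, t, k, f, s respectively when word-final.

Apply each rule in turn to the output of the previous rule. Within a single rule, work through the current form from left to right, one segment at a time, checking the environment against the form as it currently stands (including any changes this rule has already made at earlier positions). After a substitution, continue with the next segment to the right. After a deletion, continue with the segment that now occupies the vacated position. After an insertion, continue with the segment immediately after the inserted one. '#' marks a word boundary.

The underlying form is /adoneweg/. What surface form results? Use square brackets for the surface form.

(1) Spirantization: [adoneweg] → [azoneweg]
(2) Initial Consonant Epenthesis: [azoneweg] → [tazoneweg]
(3) Final Obstruent Devoicing: [tazoneweg] → [tazonewek]

[tazonewek]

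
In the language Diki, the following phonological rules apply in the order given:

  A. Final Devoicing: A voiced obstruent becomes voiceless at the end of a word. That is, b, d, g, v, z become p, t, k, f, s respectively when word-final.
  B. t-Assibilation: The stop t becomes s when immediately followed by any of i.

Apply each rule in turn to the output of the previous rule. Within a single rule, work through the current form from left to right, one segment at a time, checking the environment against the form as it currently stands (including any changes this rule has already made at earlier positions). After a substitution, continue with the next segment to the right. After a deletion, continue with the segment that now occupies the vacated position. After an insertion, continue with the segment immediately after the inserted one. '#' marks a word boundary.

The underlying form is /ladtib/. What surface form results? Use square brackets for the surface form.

A Final Devoicing: [ladtib] → [ladtip]
B t-Assibilation: [ladtip] → [ladsip]

[ladsip]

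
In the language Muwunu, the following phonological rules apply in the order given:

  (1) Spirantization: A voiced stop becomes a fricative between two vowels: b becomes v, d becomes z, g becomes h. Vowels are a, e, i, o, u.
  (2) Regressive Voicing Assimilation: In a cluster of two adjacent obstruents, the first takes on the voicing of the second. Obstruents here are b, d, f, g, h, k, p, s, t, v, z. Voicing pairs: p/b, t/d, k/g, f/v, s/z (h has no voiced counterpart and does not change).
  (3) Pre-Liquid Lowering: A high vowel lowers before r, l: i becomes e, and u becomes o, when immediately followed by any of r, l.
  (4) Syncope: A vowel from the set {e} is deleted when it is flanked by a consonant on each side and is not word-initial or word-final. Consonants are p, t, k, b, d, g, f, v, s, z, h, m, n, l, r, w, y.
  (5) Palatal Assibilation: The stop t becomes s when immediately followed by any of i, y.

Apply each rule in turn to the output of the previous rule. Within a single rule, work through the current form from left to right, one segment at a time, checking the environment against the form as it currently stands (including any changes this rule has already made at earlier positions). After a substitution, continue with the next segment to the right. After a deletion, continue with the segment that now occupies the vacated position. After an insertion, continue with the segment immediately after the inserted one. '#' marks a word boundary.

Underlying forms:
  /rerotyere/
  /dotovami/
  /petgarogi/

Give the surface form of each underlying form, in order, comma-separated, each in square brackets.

/rerotyere/:
  (1) Spirantization: no change — [rerotyere]
  (2) Regressive Voicing Assimilation: no change — [rerotyere]
  (3) Pre-Liquid Lowering: no change — [rerotyere]
  (4) Syncope: [rerotyere] → [rrotyre]
  (5) Palatal Assibilation: [rrotyre] → [rrosyre]
/dotovami/:
  (1) Spirantization: no change — [dotovami]
  (2) Regressive Voicing Assimilation: no change — [dotovami]
  (3) Pre-Liquid Lowering: no change — [dotovami]
  (4) Syncope: no change — [dotovami]
  (5) Palatal Assibilation: no change — [dotovami]
/petgarogi/:
  (1) Spirantization: [petgarogi] → [petgarohi]
  (2) Regressive Voicing Assimilation: [petgarohi] → [pedgarohi]
  (3) Pre-Liquid Lowering: no change — [pedgarohi]
  (4) Syncope: [pedgarohi] → [pdgarohi]
  (5) Palatal Assibilation: no change — [pdgarohi]

[rrosyre], [dotovami], [pdgarohi]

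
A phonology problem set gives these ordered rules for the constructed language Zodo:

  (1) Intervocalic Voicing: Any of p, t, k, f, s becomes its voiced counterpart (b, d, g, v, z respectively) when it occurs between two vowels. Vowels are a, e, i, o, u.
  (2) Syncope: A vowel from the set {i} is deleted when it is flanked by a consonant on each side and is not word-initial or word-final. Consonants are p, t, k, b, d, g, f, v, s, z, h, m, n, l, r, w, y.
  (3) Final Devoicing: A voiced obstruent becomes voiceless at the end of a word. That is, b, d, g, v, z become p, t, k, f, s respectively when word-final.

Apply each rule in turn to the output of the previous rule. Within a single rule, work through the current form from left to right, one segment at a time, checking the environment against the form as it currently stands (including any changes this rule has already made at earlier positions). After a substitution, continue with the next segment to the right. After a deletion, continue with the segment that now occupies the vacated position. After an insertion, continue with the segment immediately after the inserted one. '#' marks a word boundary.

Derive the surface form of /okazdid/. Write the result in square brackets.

[ogazdt]

(1) Intervocalic Voicing: [okazdid] → [ogazdid]
(2) Syncope: [ogazdid] → [ogazdd]
(3) Final Devoicing: [ogazdd] → [ogazdt]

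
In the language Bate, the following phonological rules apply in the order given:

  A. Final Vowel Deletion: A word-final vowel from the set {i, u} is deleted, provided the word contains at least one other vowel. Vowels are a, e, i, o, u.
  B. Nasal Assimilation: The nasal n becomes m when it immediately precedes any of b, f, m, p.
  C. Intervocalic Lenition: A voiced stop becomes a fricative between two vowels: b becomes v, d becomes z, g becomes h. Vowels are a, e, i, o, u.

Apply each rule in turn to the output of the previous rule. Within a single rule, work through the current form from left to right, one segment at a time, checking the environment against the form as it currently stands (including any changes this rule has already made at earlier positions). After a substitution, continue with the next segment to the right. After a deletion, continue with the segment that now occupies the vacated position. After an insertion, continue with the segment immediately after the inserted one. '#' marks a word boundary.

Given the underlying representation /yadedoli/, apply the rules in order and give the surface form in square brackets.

[yazezol]

A Final Vowel Deletion: [yadedoli] → [yadedol]
B Nasal Assimilation: no change — [yadedol]
C Intervocalic Lenition: [yadedol] → [yazezol]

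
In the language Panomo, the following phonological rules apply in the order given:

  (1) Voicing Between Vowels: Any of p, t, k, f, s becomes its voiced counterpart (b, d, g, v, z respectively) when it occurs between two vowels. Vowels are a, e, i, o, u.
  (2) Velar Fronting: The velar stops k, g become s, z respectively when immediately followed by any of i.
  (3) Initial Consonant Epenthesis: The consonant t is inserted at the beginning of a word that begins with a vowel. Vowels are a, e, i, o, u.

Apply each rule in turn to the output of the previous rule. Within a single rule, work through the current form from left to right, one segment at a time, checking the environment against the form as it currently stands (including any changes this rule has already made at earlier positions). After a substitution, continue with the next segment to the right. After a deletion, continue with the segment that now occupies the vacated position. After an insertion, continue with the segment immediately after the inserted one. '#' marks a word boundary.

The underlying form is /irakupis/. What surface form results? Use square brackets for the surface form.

[tiragubis]

(1) Voicing Between Vowels: [irakupis] → [iragubis]
(2) Velar Fronting: no change — [iragubis]
(3) Initial Consonant Epenthesis: [iragubis] → [tiragubis]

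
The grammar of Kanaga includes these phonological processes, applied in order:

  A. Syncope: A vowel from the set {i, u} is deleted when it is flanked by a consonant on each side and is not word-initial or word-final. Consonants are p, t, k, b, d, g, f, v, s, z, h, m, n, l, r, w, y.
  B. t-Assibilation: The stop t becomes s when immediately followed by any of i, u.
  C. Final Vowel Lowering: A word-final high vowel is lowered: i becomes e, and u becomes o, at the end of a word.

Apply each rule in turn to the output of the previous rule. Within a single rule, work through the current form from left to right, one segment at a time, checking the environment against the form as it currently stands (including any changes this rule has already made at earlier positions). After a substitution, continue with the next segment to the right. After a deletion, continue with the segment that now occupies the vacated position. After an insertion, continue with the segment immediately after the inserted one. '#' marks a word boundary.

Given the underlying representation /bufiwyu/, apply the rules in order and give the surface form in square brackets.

[bfwyo]

A Syncope: [bufiwyu] → [bfwyu]
B t-Assibilation: no change — [bfwyu]
C Final Vowel Lowering: [bfwyu] → [bfwyo]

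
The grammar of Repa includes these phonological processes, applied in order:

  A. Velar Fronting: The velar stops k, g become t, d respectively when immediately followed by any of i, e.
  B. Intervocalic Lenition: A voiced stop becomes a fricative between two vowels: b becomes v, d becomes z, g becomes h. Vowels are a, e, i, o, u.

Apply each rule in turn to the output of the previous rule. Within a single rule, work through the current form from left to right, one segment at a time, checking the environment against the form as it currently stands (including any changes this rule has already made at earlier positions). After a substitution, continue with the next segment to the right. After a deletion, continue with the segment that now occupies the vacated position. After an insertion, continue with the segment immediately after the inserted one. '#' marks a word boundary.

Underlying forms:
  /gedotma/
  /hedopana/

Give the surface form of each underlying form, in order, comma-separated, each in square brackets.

/gedotma/:
  A Velar Fronting: [gedotma] → [dedotma]
  B Intervocalic Lenition: [dedotma] → [dezotma]
/hedopana/:
  A Velar Fronting: no change — [hedopana]
  B Intervocalic Lenition: [hedopana] → [hezopana]

[dezotma], [hezopana]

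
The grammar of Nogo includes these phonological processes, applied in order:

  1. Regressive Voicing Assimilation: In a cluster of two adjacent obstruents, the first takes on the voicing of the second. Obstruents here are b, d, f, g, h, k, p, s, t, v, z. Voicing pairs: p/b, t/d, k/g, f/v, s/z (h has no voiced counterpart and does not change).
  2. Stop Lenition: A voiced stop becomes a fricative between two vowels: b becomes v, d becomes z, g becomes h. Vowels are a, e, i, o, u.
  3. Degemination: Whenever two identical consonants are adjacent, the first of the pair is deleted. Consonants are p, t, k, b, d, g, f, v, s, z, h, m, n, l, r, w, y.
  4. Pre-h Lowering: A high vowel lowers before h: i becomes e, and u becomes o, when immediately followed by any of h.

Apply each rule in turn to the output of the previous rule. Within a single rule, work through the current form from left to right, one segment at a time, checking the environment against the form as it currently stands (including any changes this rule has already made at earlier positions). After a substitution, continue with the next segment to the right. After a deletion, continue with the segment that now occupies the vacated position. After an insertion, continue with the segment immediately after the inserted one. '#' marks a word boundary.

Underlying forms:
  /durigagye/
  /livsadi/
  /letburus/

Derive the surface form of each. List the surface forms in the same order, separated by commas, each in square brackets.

/durigagye/:
  1 Regressive Voicing Assimilation: no change — [durigagye]
  2 Stop Lenition: [durigagye] → [durihagye]
  3 Degemination: no change — [durihagye]
  4 Pre-h Lowering: [durihagye] → [durehagye]
/livsadi/:
  1 Regressive Voicing Assimilation: [livsadi] → [lifsadi]
  2 Stop Lenition: [lifsadi] → [lifsazi]
  3 Degemination: no change — [lifsazi]
  4 Pre-h Lowering: no change — [lifsazi]
/letburus/:
  1 Regressive Voicing Assimilation: [letburus] → [ledburus]
  2 Stop Lenition: no change — [ledburus]
  3 Degemination: no change — [ledburus]
  4 Pre-h Lowering: no change — [ledburus]

[durehagye], [lifsazi], [ledburus]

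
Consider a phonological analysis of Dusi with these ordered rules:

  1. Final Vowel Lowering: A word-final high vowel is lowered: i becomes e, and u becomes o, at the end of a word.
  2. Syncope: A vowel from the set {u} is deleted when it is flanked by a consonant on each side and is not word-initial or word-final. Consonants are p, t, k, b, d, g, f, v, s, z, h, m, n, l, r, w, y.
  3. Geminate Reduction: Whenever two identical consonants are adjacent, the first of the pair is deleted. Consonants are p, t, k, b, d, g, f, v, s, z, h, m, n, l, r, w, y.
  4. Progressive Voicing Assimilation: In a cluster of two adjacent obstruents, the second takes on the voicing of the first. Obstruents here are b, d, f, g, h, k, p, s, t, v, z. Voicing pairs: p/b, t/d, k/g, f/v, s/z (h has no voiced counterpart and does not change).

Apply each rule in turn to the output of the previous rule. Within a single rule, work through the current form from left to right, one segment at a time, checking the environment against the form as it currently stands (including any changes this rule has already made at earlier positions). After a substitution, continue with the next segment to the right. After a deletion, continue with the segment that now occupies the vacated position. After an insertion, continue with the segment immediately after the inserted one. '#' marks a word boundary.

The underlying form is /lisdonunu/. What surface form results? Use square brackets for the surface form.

1 Final Vowel Lowering: [lisdonunu] → [lisdonuno]
2 Syncope: [lisdonuno] → [lisdonno]
3 Geminate Reduction: [lisdonno] → [lisdono]
4 Progressive Voicing Assimilation: [lisdono] → [listono]

[listono]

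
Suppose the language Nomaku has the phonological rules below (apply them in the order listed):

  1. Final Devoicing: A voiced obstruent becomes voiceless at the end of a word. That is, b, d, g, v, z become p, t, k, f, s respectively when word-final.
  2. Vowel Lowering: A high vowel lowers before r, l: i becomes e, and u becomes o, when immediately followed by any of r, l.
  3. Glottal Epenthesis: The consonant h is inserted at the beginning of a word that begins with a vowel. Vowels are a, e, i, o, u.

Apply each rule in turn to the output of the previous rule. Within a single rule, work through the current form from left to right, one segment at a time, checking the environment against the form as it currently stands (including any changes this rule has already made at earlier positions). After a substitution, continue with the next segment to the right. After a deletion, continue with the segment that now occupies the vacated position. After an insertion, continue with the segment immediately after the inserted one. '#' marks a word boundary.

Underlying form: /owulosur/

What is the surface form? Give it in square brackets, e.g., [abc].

1 Final Devoicing: no change — [owulosur]
2 Vowel Lowering: [owulosur] → [owolosor]
3 Glottal Epenthesis: [owolosor] → [howolosor]

[howolosor]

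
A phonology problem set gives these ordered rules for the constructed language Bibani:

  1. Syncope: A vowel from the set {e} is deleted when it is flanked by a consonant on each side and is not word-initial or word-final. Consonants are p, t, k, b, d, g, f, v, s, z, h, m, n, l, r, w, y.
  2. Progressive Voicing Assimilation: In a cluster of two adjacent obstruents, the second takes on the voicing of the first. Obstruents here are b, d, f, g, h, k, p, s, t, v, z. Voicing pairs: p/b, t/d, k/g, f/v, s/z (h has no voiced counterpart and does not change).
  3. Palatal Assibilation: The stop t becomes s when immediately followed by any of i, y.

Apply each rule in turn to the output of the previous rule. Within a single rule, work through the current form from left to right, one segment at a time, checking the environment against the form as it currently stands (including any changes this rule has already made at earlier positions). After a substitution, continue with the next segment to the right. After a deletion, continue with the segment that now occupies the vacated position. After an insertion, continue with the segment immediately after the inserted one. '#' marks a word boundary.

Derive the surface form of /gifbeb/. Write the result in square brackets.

1 Syncope: [gifbeb] → [gifbb]
2 Progressive Voicing Assimilation: [gifbb] → [gifpp]
3 Palatal Assibilation: no change — [gifpp]

[gifpp]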